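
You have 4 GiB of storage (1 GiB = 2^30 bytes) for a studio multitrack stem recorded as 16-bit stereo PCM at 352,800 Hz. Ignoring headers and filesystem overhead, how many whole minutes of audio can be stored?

50 minutes

Uncompressed byte rate = 352,800 × 2 × 2 = 1,411,200 bytes/s.
Capacity = 4 × 1,073,741,824 = 4,294,967,296 bytes.
4,294,967,296 / 1,411,200 ≈ 3043.49 s → 50 minutes.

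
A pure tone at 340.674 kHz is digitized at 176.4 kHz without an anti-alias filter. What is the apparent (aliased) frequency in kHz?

Nyquist = 176,400/2 = 88,200 Hz; 340,674 Hz exceeds it.
Alias = |340,674 − 2×176,400| = |340,674 − 352,800| = 12,126 Hz = 12.126 kHz.

12.126 kHz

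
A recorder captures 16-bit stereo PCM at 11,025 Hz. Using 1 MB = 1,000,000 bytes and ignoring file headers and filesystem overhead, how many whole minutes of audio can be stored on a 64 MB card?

Uncompressed byte rate = 11,025 × 2 × 2 = 44,100 bytes/s.
Capacity = 64 × 1,000,000 = 64,000,000 bytes.
64,000,000 / 44,100 ≈ 1451.25 s → 24 minutes.

24 minutes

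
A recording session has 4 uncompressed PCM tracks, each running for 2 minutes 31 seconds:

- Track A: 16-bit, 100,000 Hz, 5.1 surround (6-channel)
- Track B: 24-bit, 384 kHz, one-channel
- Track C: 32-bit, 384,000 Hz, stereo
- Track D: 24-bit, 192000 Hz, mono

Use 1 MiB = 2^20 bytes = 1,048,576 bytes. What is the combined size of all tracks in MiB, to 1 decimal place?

864.0 MiB

2 minutes 31 seconds = 151 s.
Track A: 100,000 × 151 × 2 × 6 = 181,200,000 bytes.
Track B: 384,000 × 151 × 3 × 1 = 173,952,000 bytes.
Track C: 384,000 × 151 × 4 × 2 = 463,872,000 bytes.
Track D: 192,000 × 151 × 3 × 1 = 86,976,000 bytes.
Total = 906,000,000 bytes = 864.0 MiB.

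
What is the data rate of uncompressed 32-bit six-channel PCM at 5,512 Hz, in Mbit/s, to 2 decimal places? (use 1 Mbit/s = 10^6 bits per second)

1.06 Mbit/s

Bit rate = 5,512 × 32 × 6 = 1,058,304 bits/s.
= 1.06 Mbit/s.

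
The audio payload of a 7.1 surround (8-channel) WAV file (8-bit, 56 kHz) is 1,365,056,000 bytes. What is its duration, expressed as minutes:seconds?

Byte rate = 56,000 × 1 × 8 = 448,000 bytes/s.
Duration = 1,365,056,000 / 448,000 = 3,047 s.
3,047 s = 50:47.

50:47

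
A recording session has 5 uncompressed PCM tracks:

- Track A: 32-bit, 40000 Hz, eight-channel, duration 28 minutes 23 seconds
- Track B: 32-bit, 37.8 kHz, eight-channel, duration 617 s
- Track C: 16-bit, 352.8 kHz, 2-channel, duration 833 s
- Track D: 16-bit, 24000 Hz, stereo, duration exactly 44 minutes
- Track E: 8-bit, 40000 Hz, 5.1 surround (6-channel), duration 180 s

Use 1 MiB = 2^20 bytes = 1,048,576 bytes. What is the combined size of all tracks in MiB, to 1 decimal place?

4194.6 MiB

Track A: 28 minutes 23 seconds = 1,703 s; 40,000 × 1,703 × 4 × 8 = 2,179,840,000 bytes.
Track B: 37,800 × 617 × 4 × 8 = 746,323,200 bytes.
Track C: 352,800 × 833 × 2 × 2 = 1,175,529,600 bytes.
Track D: exactly 44 minutes = 2,640 s; 24,000 × 2,640 × 2 × 2 = 253,440,000 bytes.
Track E: 40,000 × 180 × 1 × 6 = 43,200,000 bytes.
Total = 4,398,332,800 bytes = 4194.6 MiB.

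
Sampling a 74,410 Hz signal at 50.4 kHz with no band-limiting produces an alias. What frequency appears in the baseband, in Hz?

Nyquist = 50,400/2 = 25,200 Hz; 74,410 Hz exceeds it.
Alias = |74,410 − 1×50,400| = |74,410 − 50,400| = 24,010 Hz.

24,010 Hz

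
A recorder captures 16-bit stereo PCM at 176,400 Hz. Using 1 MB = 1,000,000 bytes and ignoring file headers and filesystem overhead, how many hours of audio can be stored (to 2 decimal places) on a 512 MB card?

Uncompressed byte rate = 176,400 × 2 × 2 = 705,600 bytes/s.
Capacity = 512 × 1,000,000 = 512,000,000 bytes.
512,000,000 / 705,600 ≈ 725.62 s → 0.20 hours.

0.20 hours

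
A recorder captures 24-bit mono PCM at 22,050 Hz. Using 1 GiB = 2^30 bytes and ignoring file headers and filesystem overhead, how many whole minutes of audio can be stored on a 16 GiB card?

Uncompressed byte rate = 22,050 × 3 × 1 = 66,150 bytes/s.
Capacity = 16 × 1,073,741,824 = 17,179,869,184 bytes.
17,179,869,184 / 66,150 ≈ 259710.8 s → 4,328 minutes.

4,328 minutes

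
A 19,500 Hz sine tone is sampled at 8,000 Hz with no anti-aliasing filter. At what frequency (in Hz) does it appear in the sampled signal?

Nyquist = 8,000/2 = 4,000 Hz; 19,500 Hz exceeds it.
Alias = |19,500 − 2×8,000| = |19,500 − 16,000| = 3,500 Hz.

3,500 Hz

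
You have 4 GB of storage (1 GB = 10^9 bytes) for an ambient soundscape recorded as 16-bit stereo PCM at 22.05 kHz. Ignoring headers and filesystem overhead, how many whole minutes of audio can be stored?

Uncompressed byte rate = 22,050 × 2 × 2 = 88,200 bytes/s.
Capacity = 4 × 1,000,000,000 = 4,000,000,000 bytes.
4,000,000,000 / 88,200 ≈ 45351.47 s → 755 minutes.

755 minutes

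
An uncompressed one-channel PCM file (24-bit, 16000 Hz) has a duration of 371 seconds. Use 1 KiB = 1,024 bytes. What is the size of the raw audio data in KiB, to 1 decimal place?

Bytes = 16,000 samples/s × 371 s × 3 bytes/sample × 1 ch = 17,808,000 bytes.
17,808,000 / 1,024 = 17390.6 KiB.

17390.6 KiB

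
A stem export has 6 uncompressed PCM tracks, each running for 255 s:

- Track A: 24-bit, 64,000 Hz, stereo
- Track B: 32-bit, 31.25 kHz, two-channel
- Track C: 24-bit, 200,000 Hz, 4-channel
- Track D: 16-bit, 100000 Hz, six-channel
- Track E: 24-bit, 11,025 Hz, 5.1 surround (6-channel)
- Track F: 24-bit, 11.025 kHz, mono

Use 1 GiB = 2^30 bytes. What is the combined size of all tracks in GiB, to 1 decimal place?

Track A: 64,000 × 255 × 3 × 2 = 97,920,000 bytes.
Track B: 31,250 × 255 × 4 × 2 = 63,750,000 bytes.
Track C: 200,000 × 255 × 3 × 4 = 612,000,000 bytes.
Track D: 100,000 × 255 × 2 × 6 = 306,000,000 bytes.
Track E: 11,025 × 255 × 3 × 6 = 50,604,750 bytes.
Track F: 11,025 × 255 × 3 × 1 = 8,434,125 bytes.
Total = 1,138,708,875 bytes = 1.1 GiB.

1.1 GiB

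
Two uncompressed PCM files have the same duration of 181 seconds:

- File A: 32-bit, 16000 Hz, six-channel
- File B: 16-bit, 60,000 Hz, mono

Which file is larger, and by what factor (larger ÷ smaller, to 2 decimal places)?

File A, by a factor of 3.20

File A: 16,000 × 4 × 6 = 384,000 bytes/s.
File B: 60,000 × 2 × 1 = 120,000 bytes/s.
File A is larger; ratio = 69,504,000 / 21,720,000 = 3.20.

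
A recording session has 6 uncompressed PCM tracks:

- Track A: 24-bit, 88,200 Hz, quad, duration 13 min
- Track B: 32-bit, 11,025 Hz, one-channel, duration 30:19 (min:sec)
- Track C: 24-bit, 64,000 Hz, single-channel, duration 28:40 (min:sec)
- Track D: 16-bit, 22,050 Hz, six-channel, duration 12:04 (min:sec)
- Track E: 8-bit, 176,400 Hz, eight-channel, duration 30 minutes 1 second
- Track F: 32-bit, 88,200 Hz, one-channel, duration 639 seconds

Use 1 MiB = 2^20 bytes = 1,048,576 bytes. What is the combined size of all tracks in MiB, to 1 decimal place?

Track A: 13 min = 780 s; 88,200 × 780 × 3 × 4 = 825,552,000 bytes.
Track B: 30:19 (min:sec) = 1,819 s; 11,025 × 1,819 × 4 × 1 = 80,217,900 bytes.
Track C: 28:40 (min:sec) = 1,720 s; 64,000 × 1,720 × 3 × 1 = 330,240,000 bytes.
Track D: 12:04 (min:sec) = 724 s; 22,050 × 724 × 2 × 6 = 191,570,400 bytes.
Track E: 30 minutes 1 second = 1,801 s; 176,400 × 1,801 × 1 × 8 = 2,541,571,200 bytes.
Track F: 88,200 × 639 × 4 × 1 = 225,439,200 bytes.
Total = 4,194,590,700 bytes = 4000.3 MiB.

4000.3 MiB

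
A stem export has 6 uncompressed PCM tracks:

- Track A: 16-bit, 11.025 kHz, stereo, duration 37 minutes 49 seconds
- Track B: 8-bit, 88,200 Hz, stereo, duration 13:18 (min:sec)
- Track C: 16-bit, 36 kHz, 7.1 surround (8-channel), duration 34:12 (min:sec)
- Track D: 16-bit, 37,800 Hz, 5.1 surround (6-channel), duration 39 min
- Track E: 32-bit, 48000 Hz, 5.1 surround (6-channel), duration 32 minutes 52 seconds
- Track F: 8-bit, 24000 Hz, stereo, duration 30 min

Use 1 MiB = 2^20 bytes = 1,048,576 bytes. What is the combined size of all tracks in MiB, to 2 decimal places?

4618.02 MiB

Track A: 37 minutes 49 seconds = 2,269 s; 11,025 × 2,269 × 2 × 2 = 100,062,900 bytes.
Track B: 13:18 (min:sec) = 798 s; 88,200 × 798 × 1 × 2 = 140,767,200 bytes.
Track C: 34:12 (min:sec) = 2,052 s; 36,000 × 2,052 × 2 × 8 = 1,181,952,000 bytes.
Track D: 39 min = 2,340 s; 37,800 × 2,340 × 2 × 6 = 1,061,424,000 bytes.
Track E: 32 minutes 52 seconds = 1,972 s; 48,000 × 1,972 × 4 × 6 = 2,271,744,000 bytes.
Track F: 30 min = 1,800 s; 24,000 × 1,800 × 1 × 2 = 86,400,000 bytes.
Total = 4,842,350,100 bytes = 4618.02 MiB.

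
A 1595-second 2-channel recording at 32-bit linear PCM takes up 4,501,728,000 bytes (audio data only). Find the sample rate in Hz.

352,800 Hz

Bytes = sample_rate × seconds × bytes_per_sample × channels.
sample_rate = 4,501,728,000 / (1,595 × 4 × 2) = 4,501,728,000 / 12,760 = 352,800 Hz.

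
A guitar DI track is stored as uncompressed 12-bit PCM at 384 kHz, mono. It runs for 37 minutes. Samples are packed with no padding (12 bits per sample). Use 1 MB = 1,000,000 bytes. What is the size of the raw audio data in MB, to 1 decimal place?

1278.7 MB

Duration = 37 minutes = 2,220 s.
Bits = 384,000 × 2,220 × 12 × 1 = 10,229,760,000 bits = 1,278,720,000 bytes.
1,278,720,000 / 1,000,000 = 1278.7 MB.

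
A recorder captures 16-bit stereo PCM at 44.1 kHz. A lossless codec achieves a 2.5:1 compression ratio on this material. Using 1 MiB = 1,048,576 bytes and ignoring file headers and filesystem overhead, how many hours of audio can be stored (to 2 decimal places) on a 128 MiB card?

0.53 hours

Uncompressed byte rate = 44,100 × 2 × 2 = 176,400 bytes/s.
After 2.5:1 compression, effective rate ≈ 70560 bytes/s.
Capacity = 128 × 1,048,576 = 134,217,728 bytes.
134,217,728 / effective rate ≈ 1902.18 s → 0.53 hours.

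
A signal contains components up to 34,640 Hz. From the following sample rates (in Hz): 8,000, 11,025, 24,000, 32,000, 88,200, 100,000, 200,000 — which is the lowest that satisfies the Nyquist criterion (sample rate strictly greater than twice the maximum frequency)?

88,200 Hz

Need sample rate > 2 × 34,640 = 69,280 Hz.
Lowest listed rate above 69,280 Hz is 88,200 Hz.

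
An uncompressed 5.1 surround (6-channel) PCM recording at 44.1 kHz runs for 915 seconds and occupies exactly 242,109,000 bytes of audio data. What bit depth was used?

Bytes per sample = 242,109,000 / (44,100 × 915 × 6) = 242,109,000 / 242,109,000 = 1.
Bit depth = 1 × 8 = 8 bits.

8 bits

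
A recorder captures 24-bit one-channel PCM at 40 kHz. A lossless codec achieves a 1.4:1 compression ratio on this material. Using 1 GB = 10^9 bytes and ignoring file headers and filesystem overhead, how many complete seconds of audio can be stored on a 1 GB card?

Uncompressed byte rate = 40,000 × 3 × 1 = 120,000 bytes/s.
After 1.4:1 compression, effective rate ≈ 85714.29 bytes/s.
Capacity = 1 × 1,000,000,000 = 1,000,000,000 bytes.
1,000,000,000 / effective rate ≈ 11666.67 s → 11,666 seconds.

11,666 seconds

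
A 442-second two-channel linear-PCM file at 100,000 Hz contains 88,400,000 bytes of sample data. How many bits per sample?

8 bits

Bytes per sample = 88,400,000 / (100,000 × 442 × 2) = 88,400,000 / 88,400,000 = 1.
Bit depth = 1 × 8 = 8 bits.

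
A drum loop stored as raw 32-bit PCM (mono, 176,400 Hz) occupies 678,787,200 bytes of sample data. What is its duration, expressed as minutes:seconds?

Byte rate = 176,400 × 4 × 1 = 705,600 bytes/s.
Duration = 678,787,200 / 705,600 = 962 s.
962 s = 16:02.

16:02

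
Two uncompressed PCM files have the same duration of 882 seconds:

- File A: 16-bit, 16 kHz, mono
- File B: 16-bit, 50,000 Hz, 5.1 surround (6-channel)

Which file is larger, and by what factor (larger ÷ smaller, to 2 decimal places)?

File A: 16,000 × 2 × 1 = 32,000 bytes/s.
File B: 50,000 × 2 × 6 = 600,000 bytes/s.
File B is larger; ratio = 529,200,000 / 28,224,000 = 18.75.

File B, by a factor of 18.75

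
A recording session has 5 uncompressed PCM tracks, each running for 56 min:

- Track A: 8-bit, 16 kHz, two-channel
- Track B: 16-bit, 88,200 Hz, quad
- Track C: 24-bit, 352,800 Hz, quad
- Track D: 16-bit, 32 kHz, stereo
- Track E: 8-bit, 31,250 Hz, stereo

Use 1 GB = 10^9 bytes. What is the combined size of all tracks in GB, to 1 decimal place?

56 min = 3,360 s.
Track A: 16,000 × 3,360 × 1 × 2 = 107,520,000 bytes.
Track B: 88,200 × 3,360 × 2 × 4 = 2,370,816,000 bytes.
Track C: 352,800 × 3,360 × 3 × 4 = 14,224,896,000 bytes.
Track D: 32,000 × 3,360 × 2 × 2 = 430,080,000 bytes.
Track E: 31,250 × 3,360 × 1 × 2 = 210,000,000 bytes.
Total = 17,343,312,000 bytes = 17.3 GB.

17.3 GB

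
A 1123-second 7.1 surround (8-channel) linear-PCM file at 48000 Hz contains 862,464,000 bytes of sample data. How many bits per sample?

Bytes per sample = 862,464,000 / (48,000 × 1,123 × 8) = 862,464,000 / 431,232,000 = 2.
Bit depth = 2 × 8 = 16 bits.

16 bits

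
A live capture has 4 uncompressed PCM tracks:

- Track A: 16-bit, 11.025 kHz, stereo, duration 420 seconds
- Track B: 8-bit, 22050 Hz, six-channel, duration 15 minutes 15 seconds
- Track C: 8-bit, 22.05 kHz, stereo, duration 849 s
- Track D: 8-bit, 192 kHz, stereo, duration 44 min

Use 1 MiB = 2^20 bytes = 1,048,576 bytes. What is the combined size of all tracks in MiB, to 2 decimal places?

1135.61 MiB

Track A: 11,025 × 420 × 2 × 2 = 18,522,000 bytes.
Track B: 15 minutes 15 seconds = 915 s; 22,050 × 915 × 1 × 6 = 121,054,500 bytes.
Track C: 22,050 × 849 × 1 × 2 = 37,440,900 bytes.
Track D: 44 min = 2,640 s; 192,000 × 2,640 × 1 × 2 = 1,013,760,000 bytes.
Total = 1,190,777,400 bytes = 1135.61 MiB.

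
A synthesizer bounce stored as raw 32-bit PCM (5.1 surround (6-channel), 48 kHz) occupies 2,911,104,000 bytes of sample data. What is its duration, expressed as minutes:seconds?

42:07

Byte rate = 48,000 × 4 × 6 = 1,152,000 bytes/s.
Duration = 2,911,104,000 / 1,152,000 = 2,527 s.
2,527 s = 42:07.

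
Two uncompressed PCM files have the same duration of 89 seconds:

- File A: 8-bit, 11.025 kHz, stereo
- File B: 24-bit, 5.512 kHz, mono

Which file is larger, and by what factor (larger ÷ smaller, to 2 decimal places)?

File A, by a factor of 1.33

File A: 11,025 × 1 × 2 = 22,050 bytes/s.
File B: 5,512 × 3 × 1 = 16,536 bytes/s.
File A is larger; ratio = 1,962,450 / 1,471,704 = 1.33.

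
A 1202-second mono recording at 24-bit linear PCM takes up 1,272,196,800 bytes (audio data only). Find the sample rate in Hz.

352,800 Hz

Bytes = sample_rate × seconds × bytes_per_sample × channels.
sample_rate = 1,272,196,800 / (1,202 × 3 × 1) = 1,272,196,800 / 3,606 = 352,800 Hz.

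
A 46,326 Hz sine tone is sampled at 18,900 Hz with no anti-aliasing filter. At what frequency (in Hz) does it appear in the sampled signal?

Nyquist = 18,900/2 = 9,450 Hz; 46,326 Hz exceeds it.
Alias = |46,326 − 2×18,900| = |46,326 − 37,800| = 8,526 Hz.

8,526 Hz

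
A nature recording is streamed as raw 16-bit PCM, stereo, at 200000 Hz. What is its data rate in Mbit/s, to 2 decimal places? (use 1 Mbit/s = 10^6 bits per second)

Bit rate = 200,000 × 16 × 2 = 6,400,000 bits/s.
= 6.40 Mbit/s.

6.40 Mbit/s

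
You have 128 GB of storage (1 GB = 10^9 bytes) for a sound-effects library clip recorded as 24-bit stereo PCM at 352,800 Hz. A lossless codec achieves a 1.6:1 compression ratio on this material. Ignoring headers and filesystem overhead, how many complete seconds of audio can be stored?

96,749 seconds

Uncompressed byte rate = 352,800 × 3 × 2 = 2,116,800 bytes/s.
After 1.6:1 compression, effective rate ≈ 1323000 bytes/s.
Capacity = 128 × 1,000,000,000 = 128,000,000,000 bytes.
128,000,000,000 / effective rate ≈ 96749.81 s → 96,749 seconds.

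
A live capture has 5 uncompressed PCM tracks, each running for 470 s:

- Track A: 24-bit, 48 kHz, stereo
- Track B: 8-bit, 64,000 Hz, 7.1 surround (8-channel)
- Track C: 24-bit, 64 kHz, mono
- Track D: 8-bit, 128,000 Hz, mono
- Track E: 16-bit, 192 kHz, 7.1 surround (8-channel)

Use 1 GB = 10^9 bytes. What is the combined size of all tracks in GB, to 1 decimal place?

2.0 GB

Track A: 48,000 × 470 × 3 × 2 = 135,360,000 bytes.
Track B: 64,000 × 470 × 1 × 8 = 240,640,000 bytes.
Track C: 64,000 × 470 × 3 × 1 = 90,240,000 bytes.
Track D: 128,000 × 470 × 1 × 1 = 60,160,000 bytes.
Track E: 192,000 × 470 × 2 × 8 = 1,443,840,000 bytes.
Total = 1,970,240,000 bytes = 2.0 GB.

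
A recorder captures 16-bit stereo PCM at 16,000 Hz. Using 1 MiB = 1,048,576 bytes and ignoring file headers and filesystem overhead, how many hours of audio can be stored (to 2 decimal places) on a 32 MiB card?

0.15 hours

Uncompressed byte rate = 16,000 × 2 × 2 = 64,000 bytes/s.
Capacity = 32 × 1,048,576 = 33,554,432 bytes.
33,554,432 / 64,000 ≈ 524.29 s → 0.15 hours.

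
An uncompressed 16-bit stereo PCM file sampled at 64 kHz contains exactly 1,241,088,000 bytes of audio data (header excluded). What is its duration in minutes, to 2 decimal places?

80.80 minutes

Byte rate = 64,000 × 2 × 2 = 256,000 bytes/s.
Duration = 1,241,088,000 / 256,000 = 4,848 s.
4,848 s / 60 = 80.80 minutes.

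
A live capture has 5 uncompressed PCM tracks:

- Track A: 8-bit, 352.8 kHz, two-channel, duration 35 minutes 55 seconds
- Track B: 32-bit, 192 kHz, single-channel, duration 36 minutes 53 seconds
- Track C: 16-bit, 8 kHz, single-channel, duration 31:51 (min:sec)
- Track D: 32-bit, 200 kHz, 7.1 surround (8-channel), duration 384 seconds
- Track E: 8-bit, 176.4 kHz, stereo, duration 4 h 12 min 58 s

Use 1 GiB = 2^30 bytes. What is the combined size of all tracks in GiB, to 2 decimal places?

10.30 GiB

Track A: 35 minutes 55 seconds = 2,155 s; 352,800 × 2,155 × 1 × 2 = 1,520,568,000 bytes.
Track B: 36 minutes 53 seconds = 2,213 s; 192,000 × 2,213 × 4 × 1 = 1,699,584,000 bytes.
Track C: 31:51 (min:sec) = 1,911 s; 8,000 × 1,911 × 2 × 1 = 30,576,000 bytes.
Track D: 200,000 × 384 × 4 × 8 = 2,457,600,000 bytes.
Track E: 4 h 12 min 58 s = 15,178 s; 176,400 × 15,178 × 1 × 2 = 5,354,798,400 bytes.
Total = 11,063,126,400 bytes = 10.30 GiB.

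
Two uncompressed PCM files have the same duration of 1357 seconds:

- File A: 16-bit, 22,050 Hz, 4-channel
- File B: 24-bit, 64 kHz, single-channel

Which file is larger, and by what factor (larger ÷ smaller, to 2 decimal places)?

File B, by a factor of 1.09

File A: 22,050 × 2 × 4 = 176,400 bytes/s.
File B: 64,000 × 3 × 1 = 192,000 bytes/s.
File B is larger; ratio = 260,544,000 / 239,374,800 = 1.09.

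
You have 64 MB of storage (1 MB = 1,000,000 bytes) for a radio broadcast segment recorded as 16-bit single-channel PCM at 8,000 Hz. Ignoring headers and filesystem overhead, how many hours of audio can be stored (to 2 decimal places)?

1.11 hours

Uncompressed byte rate = 8,000 × 2 × 1 = 16,000 bytes/s.
Capacity = 64 × 1,000,000 = 64,000,000 bytes.
64,000,000 / 16,000 ≈ 4000 s → 1.11 hours.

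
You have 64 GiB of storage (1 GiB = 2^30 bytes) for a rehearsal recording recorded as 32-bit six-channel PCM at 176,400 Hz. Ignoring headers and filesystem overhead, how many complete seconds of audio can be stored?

Uncompressed byte rate = 176,400 × 4 × 6 = 4,233,600 bytes/s.
Capacity = 64 × 1,073,741,824 = 68,719,476,736 bytes.
68,719,476,736 / 4,233,600 ≈ 16231.92 s → 16,231 seconds.

16,231 seconds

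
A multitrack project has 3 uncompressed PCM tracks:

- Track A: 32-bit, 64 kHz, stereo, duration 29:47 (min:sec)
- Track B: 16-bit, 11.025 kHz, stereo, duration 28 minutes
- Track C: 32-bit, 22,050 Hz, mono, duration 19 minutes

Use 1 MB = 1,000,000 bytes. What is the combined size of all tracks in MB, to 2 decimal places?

Track A: 29:47 (min:sec) = 1,787 s; 64,000 × 1,787 × 4 × 2 = 914,944,000 bytes.
Track B: 28 minutes = 1,680 s; 11,025 × 1,680 × 2 × 2 = 74,088,000 bytes.
Track C: 19 minutes = 1,140 s; 22,050 × 1,140 × 4 × 1 = 100,548,000 bytes.
Total = 1,089,580,000 bytes = 1089.58 MB.

1089.58 MB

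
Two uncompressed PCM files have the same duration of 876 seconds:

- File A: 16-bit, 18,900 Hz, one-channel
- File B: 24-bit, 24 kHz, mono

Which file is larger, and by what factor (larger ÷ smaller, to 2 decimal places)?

File B, by a factor of 1.90

File A: 18,900 × 2 × 1 = 37,800 bytes/s.
File B: 24,000 × 3 × 1 = 72,000 bytes/s.
File B is larger; ratio = 63,072,000 / 33,112,800 = 1.90.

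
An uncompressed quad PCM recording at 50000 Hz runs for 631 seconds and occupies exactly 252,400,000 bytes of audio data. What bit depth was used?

16 bits

Bytes per sample = 252,400,000 / (50,000 × 631 × 4) = 252,400,000 / 126,200,000 = 2.
Bit depth = 2 × 8 = 16 bits.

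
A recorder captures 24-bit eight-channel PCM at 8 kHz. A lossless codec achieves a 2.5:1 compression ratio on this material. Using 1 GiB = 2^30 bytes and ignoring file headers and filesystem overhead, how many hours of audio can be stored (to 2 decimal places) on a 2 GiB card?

Uncompressed byte rate = 8,000 × 3 × 8 = 192,000 bytes/s.
After 2.5:1 compression, effective rate ≈ 76800 bytes/s.
Capacity = 2 × 1,073,741,824 = 2,147,483,648 bytes.
2,147,483,648 / effective rate ≈ 27962.03 s → 7.77 hours.

7.77 hours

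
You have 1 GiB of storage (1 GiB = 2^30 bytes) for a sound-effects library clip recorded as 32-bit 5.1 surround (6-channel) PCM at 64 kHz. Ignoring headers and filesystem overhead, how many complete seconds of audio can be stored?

699 seconds

Uncompressed byte rate = 64,000 × 4 × 6 = 1,536,000 bytes/s.
Capacity = 1 × 1,073,741,824 = 1,073,741,824 bytes.
1,073,741,824 / 1,536,000 ≈ 699.05 s → 699 seconds.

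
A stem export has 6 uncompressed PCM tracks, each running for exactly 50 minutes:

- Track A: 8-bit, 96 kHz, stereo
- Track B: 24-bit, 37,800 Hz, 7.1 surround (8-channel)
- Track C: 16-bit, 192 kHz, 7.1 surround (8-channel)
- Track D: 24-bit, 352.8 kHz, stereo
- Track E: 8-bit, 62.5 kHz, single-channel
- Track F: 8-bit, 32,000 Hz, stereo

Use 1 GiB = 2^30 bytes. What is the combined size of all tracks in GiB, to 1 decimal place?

17.9 GiB

exactly 50 minutes = 3,000 s.
Track A: 96,000 × 3,000 × 1 × 2 = 576,000,000 bytes.
Track B: 37,800 × 3,000 × 3 × 8 = 2,721,600,000 bytes.
Track C: 192,000 × 3,000 × 2 × 8 = 9,216,000,000 bytes.
Track D: 352,800 × 3,000 × 3 × 2 = 6,350,400,000 bytes.
Track E: 62,500 × 3,000 × 1 × 1 = 187,500,000 bytes.
Track F: 32,000 × 3,000 × 1 × 2 = 192,000,000 bytes.
Total = 19,243,500,000 bytes = 17.9 GiB.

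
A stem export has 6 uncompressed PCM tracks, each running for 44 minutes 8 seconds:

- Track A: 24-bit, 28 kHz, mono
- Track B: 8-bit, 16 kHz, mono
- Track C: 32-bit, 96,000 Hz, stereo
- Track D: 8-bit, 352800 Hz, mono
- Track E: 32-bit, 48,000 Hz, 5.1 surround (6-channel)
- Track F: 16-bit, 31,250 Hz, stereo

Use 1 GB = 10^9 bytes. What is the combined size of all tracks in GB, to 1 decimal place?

6.6 GB

44 minutes 8 seconds = 2,648 s.
Track A: 28,000 × 2,648 × 3 × 1 = 222,432,000 bytes.
Track B: 16,000 × 2,648 × 1 × 1 = 42,368,000 bytes.
Track C: 96,000 × 2,648 × 4 × 2 = 2,033,664,000 bytes.
Track D: 352,800 × 2,648 × 1 × 1 = 934,214,400 bytes.
Track E: 48,000 × 2,648 × 4 × 6 = 3,050,496,000 bytes.
Track F: 31,250 × 2,648 × 2 × 2 = 331,000,000 bytes.
Total = 6,614,174,400 bytes = 6.6 GB.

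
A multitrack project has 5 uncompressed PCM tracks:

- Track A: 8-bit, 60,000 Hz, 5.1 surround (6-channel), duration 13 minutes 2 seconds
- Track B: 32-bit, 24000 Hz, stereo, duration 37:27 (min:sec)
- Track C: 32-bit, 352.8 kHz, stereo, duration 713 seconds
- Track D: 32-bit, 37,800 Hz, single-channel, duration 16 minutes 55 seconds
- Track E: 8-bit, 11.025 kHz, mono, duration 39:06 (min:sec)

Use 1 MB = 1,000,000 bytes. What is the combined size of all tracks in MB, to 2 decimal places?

Track A: 13 minutes 2 seconds = 782 s; 60,000 × 782 × 1 × 6 = 281,520,000 bytes.
Track B: 37:27 (min:sec) = 2,247 s; 24,000 × 2,247 × 4 × 2 = 431,424,000 bytes.
Track C: 352,800 × 713 × 4 × 2 = 2,012,371,200 bytes.
Track D: 16 minutes 55 seconds = 1,015 s; 37,800 × 1,015 × 4 × 1 = 153,468,000 bytes.
Track E: 39:06 (min:sec) = 2,346 s; 11,025 × 2,346 × 1 × 1 = 25,864,650 bytes.
Total = 2,904,647,850 bytes = 2904.65 MB.

2904.65 MB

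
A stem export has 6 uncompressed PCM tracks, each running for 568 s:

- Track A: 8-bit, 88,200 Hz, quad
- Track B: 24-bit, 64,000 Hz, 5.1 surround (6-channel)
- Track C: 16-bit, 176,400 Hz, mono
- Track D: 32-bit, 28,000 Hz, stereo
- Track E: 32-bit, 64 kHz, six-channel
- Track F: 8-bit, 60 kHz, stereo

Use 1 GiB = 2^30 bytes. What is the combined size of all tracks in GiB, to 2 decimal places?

Track A: 88,200 × 568 × 1 × 4 = 200,390,400 bytes.
Track B: 64,000 × 568 × 3 × 6 = 654,336,000 bytes.
Track C: 176,400 × 568 × 2 × 1 = 200,390,400 bytes.
Track D: 28,000 × 568 × 4 × 2 = 127,232,000 bytes.
Track E: 64,000 × 568 × 4 × 6 = 872,448,000 bytes.
Track F: 60,000 × 568 × 1 × 2 = 68,160,000 bytes.
Total = 2,122,956,800 bytes = 1.98 GiB.

1.98 GiB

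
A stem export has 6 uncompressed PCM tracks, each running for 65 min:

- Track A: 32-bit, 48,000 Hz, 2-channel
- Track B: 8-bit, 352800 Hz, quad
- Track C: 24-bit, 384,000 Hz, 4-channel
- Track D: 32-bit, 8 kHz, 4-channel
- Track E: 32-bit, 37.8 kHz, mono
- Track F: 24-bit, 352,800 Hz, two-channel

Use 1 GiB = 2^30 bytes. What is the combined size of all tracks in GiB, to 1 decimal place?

65 min = 3,900 s.
Track A: 48,000 × 3,900 × 4 × 2 = 1,497,600,000 bytes.
Track B: 352,800 × 3,900 × 1 × 4 = 5,503,680,000 bytes.
Track C: 384,000 × 3,900 × 3 × 4 = 17,971,200,000 bytes.
Track D: 8,000 × 3,900 × 4 × 4 = 499,200,000 bytes.
Track E: 37,800 × 3,900 × 4 × 1 = 589,680,000 bytes.
Track F: 352,800 × 3,900 × 3 × 2 = 8,255,520,000 bytes.
Total = 34,316,880,000 bytes = 32.0 GiB.

32.0 GiB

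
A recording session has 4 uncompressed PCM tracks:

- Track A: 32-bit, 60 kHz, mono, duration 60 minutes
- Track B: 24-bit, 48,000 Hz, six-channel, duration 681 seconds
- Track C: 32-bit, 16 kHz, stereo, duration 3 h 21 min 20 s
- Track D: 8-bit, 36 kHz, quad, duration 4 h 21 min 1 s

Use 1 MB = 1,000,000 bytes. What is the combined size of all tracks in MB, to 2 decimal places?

Track A: 60 minutes = 3,600 s; 60,000 × 3,600 × 4 × 1 = 864,000,000 bytes.
Track B: 48,000 × 681 × 3 × 6 = 588,384,000 bytes.
Track C: 3 h 21 min 20 s = 12,080 s; 16,000 × 12,080 × 4 × 2 = 1,546,240,000 bytes.
Track D: 4 h 21 min 1 s = 15,661 s; 36,000 × 15,661 × 1 × 4 = 2,255,184,000 bytes.
Total = 5,253,808,000 bytes = 5253.81 MB.

5253.81 MB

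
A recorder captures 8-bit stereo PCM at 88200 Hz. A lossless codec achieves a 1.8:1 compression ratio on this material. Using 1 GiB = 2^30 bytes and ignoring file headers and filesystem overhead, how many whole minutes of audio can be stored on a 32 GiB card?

Uncompressed byte rate = 88,200 × 1 × 2 = 176,400 bytes/s.
After 1.8:1 compression, effective rate ≈ 98000 bytes/s.
Capacity = 32 × 1,073,741,824 = 34,359,738,368 bytes.
34,359,738,368 / effective rate ≈ 350609.58 s → 5,843 minutes.

5,843 minutes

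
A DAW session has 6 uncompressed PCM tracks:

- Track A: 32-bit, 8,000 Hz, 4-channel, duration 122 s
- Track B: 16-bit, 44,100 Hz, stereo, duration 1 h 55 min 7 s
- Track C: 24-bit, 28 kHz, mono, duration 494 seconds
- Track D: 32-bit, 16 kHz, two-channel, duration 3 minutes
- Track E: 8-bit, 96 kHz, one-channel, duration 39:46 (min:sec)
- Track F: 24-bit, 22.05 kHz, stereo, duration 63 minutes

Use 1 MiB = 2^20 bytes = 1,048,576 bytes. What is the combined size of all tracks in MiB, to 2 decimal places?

1933.76 MiB

Track A: 8,000 × 122 × 4 × 4 = 15,616,000 bytes.
Track B: 1 h 55 min 7 s = 6,907 s; 44,100 × 6,907 × 2 × 2 = 1,218,394,800 bytes.
Track C: 28,000 × 494 × 3 × 1 = 41,496,000 bytes.
Track D: 3 minutes = 180 s; 16,000 × 180 × 4 × 2 = 23,040,000 bytes.
Track E: 39:46 (min:sec) = 2,386 s; 96,000 × 2,386 × 1 × 1 = 229,056,000 bytes.
Track F: 63 minutes = 3,780 s; 22,050 × 3,780 × 3 × 2 = 500,094,000 bytes.
Total = 2,027,696,800 bytes = 1933.76 MiB.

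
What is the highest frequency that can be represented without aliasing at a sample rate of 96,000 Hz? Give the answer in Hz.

48,000 Hz

Nyquist frequency = sample rate / 2 = 96,000 / 2 = 48,000 Hz.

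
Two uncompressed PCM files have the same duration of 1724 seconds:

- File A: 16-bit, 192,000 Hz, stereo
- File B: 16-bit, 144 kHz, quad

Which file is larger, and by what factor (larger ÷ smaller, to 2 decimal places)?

File B, by a factor of 1.50

File A: 192,000 × 2 × 2 = 768,000 bytes/s.
File B: 144,000 × 2 × 4 = 1,152,000 bytes/s.
File B is larger; ratio = 1,986,048,000 / 1,324,032,000 = 1.50.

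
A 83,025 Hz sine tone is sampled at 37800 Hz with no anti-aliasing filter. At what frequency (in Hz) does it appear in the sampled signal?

Nyquist = 37,800/2 = 18,900 Hz; 83,025 Hz exceeds it.
Alias = |83,025 − 2×37,800| = |83,025 − 75,600| = 7,425 Hz.

7,425 Hz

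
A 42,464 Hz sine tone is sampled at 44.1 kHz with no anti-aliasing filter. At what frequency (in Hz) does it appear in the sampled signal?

1,636 Hz

Nyquist = 44,100/2 = 22,050 Hz; 42,464 Hz exceeds it.
Alias = |42,464 − 1×44,100| = |42,464 − 44,100| = 1,636 Hz.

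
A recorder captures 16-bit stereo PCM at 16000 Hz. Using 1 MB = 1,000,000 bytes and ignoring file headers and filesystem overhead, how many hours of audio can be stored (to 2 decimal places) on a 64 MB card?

Uncompressed byte rate = 16,000 × 2 × 2 = 64,000 bytes/s.
Capacity = 64 × 1,000,000 = 64,000,000 bytes.
64,000,000 / 64,000 ≈ 1000 s → 0.28 hours.

0.28 hours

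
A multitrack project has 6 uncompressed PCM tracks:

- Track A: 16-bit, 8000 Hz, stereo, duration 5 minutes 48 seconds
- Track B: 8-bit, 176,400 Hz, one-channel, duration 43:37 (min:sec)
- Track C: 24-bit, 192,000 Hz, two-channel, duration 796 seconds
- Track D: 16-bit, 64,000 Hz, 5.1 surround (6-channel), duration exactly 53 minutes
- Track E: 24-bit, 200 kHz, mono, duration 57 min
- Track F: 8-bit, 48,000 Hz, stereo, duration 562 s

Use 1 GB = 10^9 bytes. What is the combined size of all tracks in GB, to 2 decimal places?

5.94 GB

Track A: 5 minutes 48 seconds = 348 s; 8,000 × 348 × 2 × 2 = 11,136,000 bytes.
Track B: 43:37 (min:sec) = 2,617 s; 176,400 × 2,617 × 1 × 1 = 461,638,800 bytes.
Track C: 192,000 × 796 × 3 × 2 = 916,992,000 bytes.
Track D: exactly 53 minutes = 3,180 s; 64,000 × 3,180 × 2 × 6 = 2,442,240,000 bytes.
Track E: 57 min = 3,420 s; 200,000 × 3,420 × 3 × 1 = 2,052,000,000 bytes.
Track F: 48,000 × 562 × 1 × 2 = 53,952,000 bytes.
Total = 5,937,958,800 bytes = 5.94 GB.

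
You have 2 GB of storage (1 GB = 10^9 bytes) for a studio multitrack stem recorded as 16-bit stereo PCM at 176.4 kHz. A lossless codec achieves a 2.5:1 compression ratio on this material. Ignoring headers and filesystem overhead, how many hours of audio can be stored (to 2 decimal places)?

Uncompressed byte rate = 176,400 × 2 × 2 = 705,600 bytes/s.
After 2.5:1 compression, effective rate ≈ 282240 bytes/s.
Capacity = 2 × 1,000,000,000 = 2,000,000,000 bytes.
2,000,000,000 / effective rate ≈ 7086.17 s → 1.97 hours.

1.97 hours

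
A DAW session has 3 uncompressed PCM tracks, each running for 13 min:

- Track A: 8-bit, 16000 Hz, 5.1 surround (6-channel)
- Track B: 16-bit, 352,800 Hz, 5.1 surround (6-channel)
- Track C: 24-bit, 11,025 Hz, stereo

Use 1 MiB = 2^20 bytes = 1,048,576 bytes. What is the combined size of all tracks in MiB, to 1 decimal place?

3269.8 MiB

13 min = 780 s.
Track A: 16,000 × 780 × 1 × 6 = 74,880,000 bytes.
Track B: 352,800 × 780 × 2 × 6 = 3,302,208,000 bytes.
Track C: 11,025 × 780 × 3 × 2 = 51,597,000 bytes.
Total = 3,428,685,000 bytes = 3269.8 MiB.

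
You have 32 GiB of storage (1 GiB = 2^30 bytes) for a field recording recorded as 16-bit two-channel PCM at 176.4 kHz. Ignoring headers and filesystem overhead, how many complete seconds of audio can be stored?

Uncompressed byte rate = 176,400 × 2 × 2 = 705,600 bytes/s.
Capacity = 32 × 1,073,741,824 = 34,359,738,368 bytes.
34,359,738,368 / 705,600 ≈ 48695.77 s → 48,695 seconds.

48,695 seconds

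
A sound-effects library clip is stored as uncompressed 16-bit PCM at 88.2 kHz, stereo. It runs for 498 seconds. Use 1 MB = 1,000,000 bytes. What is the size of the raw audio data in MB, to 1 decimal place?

175.7 MB

Bytes = 88,200 samples/s × 498 s × 2 bytes/sample × 2 ch = 175,694,400 bytes.
175,694,400 / 1,000,000 = 175.7 MB.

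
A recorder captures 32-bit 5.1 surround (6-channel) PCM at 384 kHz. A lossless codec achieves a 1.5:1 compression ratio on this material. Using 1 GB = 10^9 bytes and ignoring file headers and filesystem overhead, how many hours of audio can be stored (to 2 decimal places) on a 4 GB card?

0.18 hours

Uncompressed byte rate = 384,000 × 4 × 6 = 9,216,000 bytes/s.
After 1.5:1 compression, effective rate ≈ 6144000 bytes/s.
Capacity = 4 × 1,000,000,000 = 4,000,000,000 bytes.
4,000,000,000 / effective rate ≈ 651.04 s → 0.18 hours.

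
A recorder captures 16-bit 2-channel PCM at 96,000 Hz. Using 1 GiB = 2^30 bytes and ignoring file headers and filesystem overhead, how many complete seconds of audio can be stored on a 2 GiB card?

Uncompressed byte rate = 96,000 × 2 × 2 = 384,000 bytes/s.
Capacity = 2 × 1,073,741,824 = 2,147,483,648 bytes.
2,147,483,648 / 384,000 ≈ 5592.41 s → 5,592 seconds.

5,592 seconds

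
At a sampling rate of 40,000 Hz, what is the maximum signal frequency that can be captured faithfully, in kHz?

Nyquist frequency = sample rate / 2 = 40,000 / 2 = 20 kHz.

20 kHz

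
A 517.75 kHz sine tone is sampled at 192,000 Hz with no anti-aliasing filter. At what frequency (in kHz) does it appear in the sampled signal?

Nyquist = 192,000/2 = 96,000 Hz; 517,750 Hz exceeds it.
Alias = |517,750 − 3×192,000| = |517,750 − 576,000| = 58,250 Hz = 58.25 kHz.

58.25 kHz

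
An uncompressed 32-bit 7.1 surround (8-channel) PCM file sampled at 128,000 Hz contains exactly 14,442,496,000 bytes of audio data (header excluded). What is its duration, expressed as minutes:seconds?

Byte rate = 128,000 × 4 × 8 = 4,096,000 bytes/s.
Duration = 14,442,496,000 / 4,096,000 = 3,526 s.
3,526 s = 58:46.

58:46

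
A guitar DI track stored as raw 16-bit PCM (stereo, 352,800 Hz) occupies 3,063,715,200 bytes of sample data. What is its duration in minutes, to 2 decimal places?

Byte rate = 352,800 × 2 × 2 = 1,411,200 bytes/s.
Duration = 3,063,715,200 / 1,411,200 = 2,171 s.
2,171 s / 60 = 36.18 minutes.

36.18 minutes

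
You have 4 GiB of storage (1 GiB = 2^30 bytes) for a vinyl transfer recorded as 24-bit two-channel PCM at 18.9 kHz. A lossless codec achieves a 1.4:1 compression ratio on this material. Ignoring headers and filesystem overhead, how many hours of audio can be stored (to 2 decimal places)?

14.73 hours

Uncompressed byte rate = 18,900 × 3 × 2 = 113,400 bytes/s.
After 1.4:1 compression, effective rate ≈ 81000 bytes/s.
Capacity = 4 × 1,073,741,824 = 4,294,967,296 bytes.
4,294,967,296 / effective rate ≈ 53024.29 s → 14.73 hours.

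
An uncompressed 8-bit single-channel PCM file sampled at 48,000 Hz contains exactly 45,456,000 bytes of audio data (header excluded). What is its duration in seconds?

Byte rate = 48,000 × 1 × 1 = 48,000 bytes/s.
Duration = 45,456,000 / 48,000 = 947 s.

947 seconds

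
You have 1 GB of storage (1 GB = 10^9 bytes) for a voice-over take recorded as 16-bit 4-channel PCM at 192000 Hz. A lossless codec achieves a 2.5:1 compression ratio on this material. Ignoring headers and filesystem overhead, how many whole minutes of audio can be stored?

27 minutes

Uncompressed byte rate = 192,000 × 2 × 4 = 1,536,000 bytes/s.
After 2.5:1 compression, effective rate ≈ 614400 bytes/s.
Capacity = 1 × 1,000,000,000 = 1,000,000,000 bytes.
1,000,000,000 / effective rate ≈ 1627.6 s → 27 minutes.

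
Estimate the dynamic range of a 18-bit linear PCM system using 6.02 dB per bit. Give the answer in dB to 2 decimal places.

18 × 6.02 = 108.36 dB.

108.36 dB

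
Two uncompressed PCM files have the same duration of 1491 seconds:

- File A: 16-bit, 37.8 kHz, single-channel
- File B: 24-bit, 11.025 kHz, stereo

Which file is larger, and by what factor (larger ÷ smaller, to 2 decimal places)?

File A, by a factor of 1.14

File A: 37,800 × 2 × 1 = 75,600 bytes/s.
File B: 11,025 × 3 × 2 = 66,150 bytes/s.
File A is larger; ratio = 112,719,600 / 98,629,650 = 1.14.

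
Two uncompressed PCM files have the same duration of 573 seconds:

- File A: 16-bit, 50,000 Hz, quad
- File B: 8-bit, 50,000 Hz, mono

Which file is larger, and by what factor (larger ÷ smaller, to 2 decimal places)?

File A, by a factor of 8.00

File A: 50,000 × 2 × 4 = 400,000 bytes/s.
File B: 50,000 × 1 × 1 = 50,000 bytes/s.
File A is larger; ratio = 229,200,000 / 28,650,000 = 8.00.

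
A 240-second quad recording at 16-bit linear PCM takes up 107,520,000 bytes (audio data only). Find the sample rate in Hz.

56,000 Hz

Bytes = sample_rate × seconds × bytes_per_sample × channels.
sample_rate = 107,520,000 / (240 × 2 × 4) = 107,520,000 / 1,920 = 56,000 Hz.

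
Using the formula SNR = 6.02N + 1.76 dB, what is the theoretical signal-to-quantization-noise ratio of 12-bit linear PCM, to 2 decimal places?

6.02 × 12 + 1.76 = 74.00 dB.

74.00 dB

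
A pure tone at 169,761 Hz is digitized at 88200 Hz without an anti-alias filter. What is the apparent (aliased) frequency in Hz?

Nyquist = 88,200/2 = 44,100 Hz; 169,761 Hz exceeds it.
Alias = |169,761 − 2×88,200| = |169,761 − 176,400| = 6,639 Hz.

6,639 Hz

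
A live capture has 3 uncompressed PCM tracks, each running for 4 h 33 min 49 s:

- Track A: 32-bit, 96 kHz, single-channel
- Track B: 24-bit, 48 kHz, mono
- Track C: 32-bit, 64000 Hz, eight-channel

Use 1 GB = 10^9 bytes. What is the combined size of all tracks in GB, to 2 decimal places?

42.32 GB

4 h 33 min 49 s = 16,429 s.
Track A: 96,000 × 16,429 × 4 × 1 = 6,308,736,000 bytes.
Track B: 48,000 × 16,429 × 3 × 1 = 2,365,776,000 bytes.
Track C: 64,000 × 16,429 × 4 × 8 = 33,646,592,000 bytes.
Total = 42,321,104,000 bytes = 42.32 GB.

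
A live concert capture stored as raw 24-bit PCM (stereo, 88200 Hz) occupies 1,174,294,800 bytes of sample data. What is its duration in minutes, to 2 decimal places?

Byte rate = 88,200 × 3 × 2 = 529,200 bytes/s.
Duration = 1,174,294,800 / 529,200 = 2,219 s.
2,219 s / 60 = 36.98 minutes.

36.98 minutes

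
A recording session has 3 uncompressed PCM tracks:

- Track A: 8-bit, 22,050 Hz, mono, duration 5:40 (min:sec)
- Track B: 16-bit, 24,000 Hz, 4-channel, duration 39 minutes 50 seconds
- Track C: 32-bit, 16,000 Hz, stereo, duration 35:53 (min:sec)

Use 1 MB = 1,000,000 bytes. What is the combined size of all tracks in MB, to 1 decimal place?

742.0 MB

Track A: 5:40 (min:sec) = 340 s; 22,050 × 340 × 1 × 1 = 7,497,000 bytes.
Track B: 39 minutes 50 seconds = 2,390 s; 24,000 × 2,390 × 2 × 4 = 458,880,000 bytes.
Track C: 35:53 (min:sec) = 2,153 s; 16,000 × 2,153 × 4 × 2 = 275,584,000 bytes.
Total = 741,961,000 bytes = 742.0 MB.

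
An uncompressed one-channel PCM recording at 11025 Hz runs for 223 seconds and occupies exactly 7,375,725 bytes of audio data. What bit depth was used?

Bytes per sample = 7,375,725 / (11,025 × 223 × 1) = 7,375,725 / 2,458,575 = 3.
Bit depth = 3 × 8 = 24 bits.

24 bits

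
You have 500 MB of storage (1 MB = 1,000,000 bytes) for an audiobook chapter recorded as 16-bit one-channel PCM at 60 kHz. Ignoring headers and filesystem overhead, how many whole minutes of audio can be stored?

Uncompressed byte rate = 60,000 × 2 × 1 = 120,000 bytes/s.
Capacity = 500 × 1,000,000 = 500,000,000 bytes.
500,000,000 / 120,000 ≈ 4166.67 s → 69 minutes.

69 minutes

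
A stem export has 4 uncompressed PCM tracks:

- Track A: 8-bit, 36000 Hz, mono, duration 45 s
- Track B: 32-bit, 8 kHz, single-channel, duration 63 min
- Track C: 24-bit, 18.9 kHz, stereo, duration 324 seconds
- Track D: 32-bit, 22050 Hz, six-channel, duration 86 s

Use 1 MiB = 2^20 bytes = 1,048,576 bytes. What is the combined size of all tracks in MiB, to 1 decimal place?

195.3 MiB

Track A: 36,000 × 45 × 1 × 1 = 1,620,000 bytes.
Track B: 63 min = 3,780 s; 8,000 × 3,780 × 4 × 1 = 120,960,000 bytes.
Track C: 18,900 × 324 × 3 × 2 = 36,741,600 bytes.
Track D: 22,050 × 86 × 4 × 6 = 45,511,200 bytes.
Total = 204,832,800 bytes = 195.3 MiB.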